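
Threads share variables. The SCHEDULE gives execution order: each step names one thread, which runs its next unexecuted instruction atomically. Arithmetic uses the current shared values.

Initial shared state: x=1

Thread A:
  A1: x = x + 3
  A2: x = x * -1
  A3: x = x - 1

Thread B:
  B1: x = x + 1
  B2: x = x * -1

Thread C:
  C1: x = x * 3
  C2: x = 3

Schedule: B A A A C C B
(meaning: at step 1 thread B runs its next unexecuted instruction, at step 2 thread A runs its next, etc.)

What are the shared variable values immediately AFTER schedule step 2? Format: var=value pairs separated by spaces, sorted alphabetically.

Step 1: thread B executes B1 (x = x + 1). Shared: x=2. PCs: A@0 B@1 C@0
Step 2: thread A executes A1 (x = x + 3). Shared: x=5. PCs: A@1 B@1 C@0

Answer: x=5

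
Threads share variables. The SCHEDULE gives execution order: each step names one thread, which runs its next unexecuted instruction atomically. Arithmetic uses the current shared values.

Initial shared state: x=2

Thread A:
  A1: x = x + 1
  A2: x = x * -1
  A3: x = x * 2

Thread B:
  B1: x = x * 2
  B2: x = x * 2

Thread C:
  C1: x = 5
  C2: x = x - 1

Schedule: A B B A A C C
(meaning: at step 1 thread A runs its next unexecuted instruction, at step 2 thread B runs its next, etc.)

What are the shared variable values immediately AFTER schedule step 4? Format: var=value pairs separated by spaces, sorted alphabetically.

Step 1: thread A executes A1 (x = x + 1). Shared: x=3. PCs: A@1 B@0 C@0
Step 2: thread B executes B1 (x = x * 2). Shared: x=6. PCs: A@1 B@1 C@0
Step 3: thread B executes B2 (x = x * 2). Shared: x=12. PCs: A@1 B@2 C@0
Step 4: thread A executes A2 (x = x * -1). Shared: x=-12. PCs: A@2 B@2 C@0

Answer: x=-12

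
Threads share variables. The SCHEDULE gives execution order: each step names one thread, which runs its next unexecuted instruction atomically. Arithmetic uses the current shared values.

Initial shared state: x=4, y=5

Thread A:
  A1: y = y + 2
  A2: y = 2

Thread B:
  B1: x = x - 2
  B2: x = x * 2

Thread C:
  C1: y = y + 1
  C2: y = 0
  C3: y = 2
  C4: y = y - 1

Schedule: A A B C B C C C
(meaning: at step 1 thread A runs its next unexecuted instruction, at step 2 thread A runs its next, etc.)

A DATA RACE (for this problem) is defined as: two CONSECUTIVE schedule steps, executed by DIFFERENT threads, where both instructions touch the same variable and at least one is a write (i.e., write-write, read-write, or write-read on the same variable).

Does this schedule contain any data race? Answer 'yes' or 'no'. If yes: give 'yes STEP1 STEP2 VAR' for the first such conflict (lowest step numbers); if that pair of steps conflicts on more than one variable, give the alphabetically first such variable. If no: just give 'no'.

Steps 1,2: same thread (A). No race.
Steps 2,3: A(r=-,w=y) vs B(r=x,w=x). No conflict.
Steps 3,4: B(r=x,w=x) vs C(r=y,w=y). No conflict.
Steps 4,5: C(r=y,w=y) vs B(r=x,w=x). No conflict.
Steps 5,6: B(r=x,w=x) vs C(r=-,w=y). No conflict.
Steps 6,7: same thread (C). No race.
Steps 7,8: same thread (C). No race.

Answer: no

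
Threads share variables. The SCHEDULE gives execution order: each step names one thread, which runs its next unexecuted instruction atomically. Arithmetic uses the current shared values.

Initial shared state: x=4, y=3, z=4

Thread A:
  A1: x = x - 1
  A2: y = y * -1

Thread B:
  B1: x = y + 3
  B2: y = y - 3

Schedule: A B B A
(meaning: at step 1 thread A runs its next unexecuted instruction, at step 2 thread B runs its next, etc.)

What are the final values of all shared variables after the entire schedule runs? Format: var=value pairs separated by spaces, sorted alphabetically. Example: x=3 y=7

Answer: x=6 y=0 z=4

Derivation:
Step 1: thread A executes A1 (x = x - 1). Shared: x=3 y=3 z=4. PCs: A@1 B@0
Step 2: thread B executes B1 (x = y + 3). Shared: x=6 y=3 z=4. PCs: A@1 B@1
Step 3: thread B executes B2 (y = y - 3). Shared: x=6 y=0 z=4. PCs: A@1 B@2
Step 4: thread A executes A2 (y = y * -1). Shared: x=6 y=0 z=4. PCs: A@2 B@2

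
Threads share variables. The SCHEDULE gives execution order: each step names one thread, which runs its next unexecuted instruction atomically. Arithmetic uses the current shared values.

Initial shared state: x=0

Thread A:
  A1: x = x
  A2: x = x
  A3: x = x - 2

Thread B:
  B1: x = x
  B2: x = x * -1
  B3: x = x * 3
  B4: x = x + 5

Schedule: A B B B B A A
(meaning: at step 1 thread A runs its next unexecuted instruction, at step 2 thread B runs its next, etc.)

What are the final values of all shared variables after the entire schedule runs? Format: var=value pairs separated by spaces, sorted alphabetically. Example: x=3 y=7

Step 1: thread A executes A1 (x = x). Shared: x=0. PCs: A@1 B@0
Step 2: thread B executes B1 (x = x). Shared: x=0. PCs: A@1 B@1
Step 3: thread B executes B2 (x = x * -1). Shared: x=0. PCs: A@1 B@2
Step 4: thread B executes B3 (x = x * 3). Shared: x=0. PCs: A@1 B@3
Step 5: thread B executes B4 (x = x + 5). Shared: x=5. PCs: A@1 B@4
Step 6: thread A executes A2 (x = x). Shared: x=5. PCs: A@2 B@4
Step 7: thread A executes A3 (x = x - 2). Shared: x=3. PCs: A@3 B@4

Answer: x=3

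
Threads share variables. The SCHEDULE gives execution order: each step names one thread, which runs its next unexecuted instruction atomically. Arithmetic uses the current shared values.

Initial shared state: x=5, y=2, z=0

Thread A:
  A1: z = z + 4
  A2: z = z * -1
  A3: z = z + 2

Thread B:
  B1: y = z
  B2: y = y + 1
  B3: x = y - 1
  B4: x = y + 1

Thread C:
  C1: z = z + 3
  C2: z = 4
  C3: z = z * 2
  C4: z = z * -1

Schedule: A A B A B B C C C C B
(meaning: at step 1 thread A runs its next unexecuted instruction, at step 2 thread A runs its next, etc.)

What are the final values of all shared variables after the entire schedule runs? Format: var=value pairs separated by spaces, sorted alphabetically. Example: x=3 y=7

Step 1: thread A executes A1 (z = z + 4). Shared: x=5 y=2 z=4. PCs: A@1 B@0 C@0
Step 2: thread A executes A2 (z = z * -1). Shared: x=5 y=2 z=-4. PCs: A@2 B@0 C@0
Step 3: thread B executes B1 (y = z). Shared: x=5 y=-4 z=-4. PCs: A@2 B@1 C@0
Step 4: thread A executes A3 (z = z + 2). Shared: x=5 y=-4 z=-2. PCs: A@3 B@1 C@0
Step 5: thread B executes B2 (y = y + 1). Shared: x=5 y=-3 z=-2. PCs: A@3 B@2 C@0
Step 6: thread B executes B3 (x = y - 1). Shared: x=-4 y=-3 z=-2. PCs: A@3 B@3 C@0
Step 7: thread C executes C1 (z = z + 3). Shared: x=-4 y=-3 z=1. PCs: A@3 B@3 C@1
Step 8: thread C executes C2 (z = 4). Shared: x=-4 y=-3 z=4. PCs: A@3 B@3 C@2
Step 9: thread C executes C3 (z = z * 2). Shared: x=-4 y=-3 z=8. PCs: A@3 B@3 C@3
Step 10: thread C executes C4 (z = z * -1). Shared: x=-4 y=-3 z=-8. PCs: A@3 B@3 C@4
Step 11: thread B executes B4 (x = y + 1). Shared: x=-2 y=-3 z=-8. PCs: A@3 B@4 C@4

Answer: x=-2 y=-3 z=-8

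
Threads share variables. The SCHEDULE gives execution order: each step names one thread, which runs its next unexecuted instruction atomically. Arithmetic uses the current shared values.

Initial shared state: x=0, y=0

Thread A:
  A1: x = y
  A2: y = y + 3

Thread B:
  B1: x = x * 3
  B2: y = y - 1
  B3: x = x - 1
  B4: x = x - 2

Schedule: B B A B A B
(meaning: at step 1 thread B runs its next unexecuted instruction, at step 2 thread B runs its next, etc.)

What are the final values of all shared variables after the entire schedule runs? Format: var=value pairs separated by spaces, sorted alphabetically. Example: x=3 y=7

Answer: x=-4 y=2

Derivation:
Step 1: thread B executes B1 (x = x * 3). Shared: x=0 y=0. PCs: A@0 B@1
Step 2: thread B executes B2 (y = y - 1). Shared: x=0 y=-1. PCs: A@0 B@2
Step 3: thread A executes A1 (x = y). Shared: x=-1 y=-1. PCs: A@1 B@2
Step 4: thread B executes B3 (x = x - 1). Shared: x=-2 y=-1. PCs: A@1 B@3
Step 5: thread A executes A2 (y = y + 3). Shared: x=-2 y=2. PCs: A@2 B@3
Step 6: thread B executes B4 (x = x - 2). Shared: x=-4 y=2. PCs: A@2 B@4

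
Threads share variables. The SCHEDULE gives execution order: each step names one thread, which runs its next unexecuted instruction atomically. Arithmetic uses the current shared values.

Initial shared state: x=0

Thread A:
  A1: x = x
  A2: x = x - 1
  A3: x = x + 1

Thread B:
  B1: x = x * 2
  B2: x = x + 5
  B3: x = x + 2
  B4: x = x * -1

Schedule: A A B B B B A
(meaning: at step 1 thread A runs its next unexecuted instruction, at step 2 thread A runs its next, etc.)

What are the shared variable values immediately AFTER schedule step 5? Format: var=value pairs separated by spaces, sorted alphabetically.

Answer: x=5

Derivation:
Step 1: thread A executes A1 (x = x). Shared: x=0. PCs: A@1 B@0
Step 2: thread A executes A2 (x = x - 1). Shared: x=-1. PCs: A@2 B@0
Step 3: thread B executes B1 (x = x * 2). Shared: x=-2. PCs: A@2 B@1
Step 4: thread B executes B2 (x = x + 5). Shared: x=3. PCs: A@2 B@2
Step 5: thread B executes B3 (x = x + 2). Shared: x=5. PCs: A@2 B@3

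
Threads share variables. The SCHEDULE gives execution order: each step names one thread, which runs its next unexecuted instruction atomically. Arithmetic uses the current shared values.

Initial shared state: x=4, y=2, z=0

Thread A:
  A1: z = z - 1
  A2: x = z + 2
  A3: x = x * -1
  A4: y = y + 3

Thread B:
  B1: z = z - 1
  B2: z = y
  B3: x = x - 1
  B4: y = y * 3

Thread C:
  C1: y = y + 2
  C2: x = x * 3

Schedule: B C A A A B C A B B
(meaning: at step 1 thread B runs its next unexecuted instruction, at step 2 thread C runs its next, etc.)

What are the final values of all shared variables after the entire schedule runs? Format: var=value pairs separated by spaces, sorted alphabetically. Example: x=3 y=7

Step 1: thread B executes B1 (z = z - 1). Shared: x=4 y=2 z=-1. PCs: A@0 B@1 C@0
Step 2: thread C executes C1 (y = y + 2). Shared: x=4 y=4 z=-1. PCs: A@0 B@1 C@1
Step 3: thread A executes A1 (z = z - 1). Shared: x=4 y=4 z=-2. PCs: A@1 B@1 C@1
Step 4: thread A executes A2 (x = z + 2). Shared: x=0 y=4 z=-2. PCs: A@2 B@1 C@1
Step 5: thread A executes A3 (x = x * -1). Shared: x=0 y=4 z=-2. PCs: A@3 B@1 C@1
Step 6: thread B executes B2 (z = y). Shared: x=0 y=4 z=4. PCs: A@3 B@2 C@1
Step 7: thread C executes C2 (x = x * 3). Shared: x=0 y=4 z=4. PCs: A@3 B@2 C@2
Step 8: thread A executes A4 (y = y + 3). Shared: x=0 y=7 z=4. PCs: A@4 B@2 C@2
Step 9: thread B executes B3 (x = x - 1). Shared: x=-1 y=7 z=4. PCs: A@4 B@3 C@2
Step 10: thread B executes B4 (y = y * 3). Shared: x=-1 y=21 z=4. PCs: A@4 B@4 C@2

Answer: x=-1 y=21 z=4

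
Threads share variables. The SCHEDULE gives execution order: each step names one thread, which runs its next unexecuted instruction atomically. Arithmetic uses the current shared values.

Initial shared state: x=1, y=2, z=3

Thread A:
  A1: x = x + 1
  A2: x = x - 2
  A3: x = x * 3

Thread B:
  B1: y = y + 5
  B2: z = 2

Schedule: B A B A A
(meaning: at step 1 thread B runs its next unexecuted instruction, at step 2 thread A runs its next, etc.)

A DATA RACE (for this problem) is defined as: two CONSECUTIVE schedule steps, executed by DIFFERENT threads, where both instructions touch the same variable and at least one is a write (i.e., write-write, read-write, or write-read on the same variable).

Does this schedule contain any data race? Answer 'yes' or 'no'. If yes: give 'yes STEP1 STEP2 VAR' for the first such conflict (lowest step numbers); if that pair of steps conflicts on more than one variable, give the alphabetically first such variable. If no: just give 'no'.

Steps 1,2: B(r=y,w=y) vs A(r=x,w=x). No conflict.
Steps 2,3: A(r=x,w=x) vs B(r=-,w=z). No conflict.
Steps 3,4: B(r=-,w=z) vs A(r=x,w=x). No conflict.
Steps 4,5: same thread (A). No race.

Answer: no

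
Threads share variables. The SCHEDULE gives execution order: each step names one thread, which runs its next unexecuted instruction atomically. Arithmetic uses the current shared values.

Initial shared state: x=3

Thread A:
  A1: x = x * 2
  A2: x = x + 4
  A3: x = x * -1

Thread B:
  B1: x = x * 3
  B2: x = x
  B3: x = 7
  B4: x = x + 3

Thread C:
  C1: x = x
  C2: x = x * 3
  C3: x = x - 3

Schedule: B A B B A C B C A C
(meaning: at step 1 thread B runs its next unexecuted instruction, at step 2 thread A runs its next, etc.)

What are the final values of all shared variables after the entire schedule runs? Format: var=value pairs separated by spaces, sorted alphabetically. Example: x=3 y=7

Step 1: thread B executes B1 (x = x * 3). Shared: x=9. PCs: A@0 B@1 C@0
Step 2: thread A executes A1 (x = x * 2). Shared: x=18. PCs: A@1 B@1 C@0
Step 3: thread B executes B2 (x = x). Shared: x=18. PCs: A@1 B@2 C@0
Step 4: thread B executes B3 (x = 7). Shared: x=7. PCs: A@1 B@3 C@0
Step 5: thread A executes A2 (x = x + 4). Shared: x=11. PCs: A@2 B@3 C@0
Step 6: thread C executes C1 (x = x). Shared: x=11. PCs: A@2 B@3 C@1
Step 7: thread B executes B4 (x = x + 3). Shared: x=14. PCs: A@2 B@4 C@1
Step 8: thread C executes C2 (x = x * 3). Shared: x=42. PCs: A@2 B@4 C@2
Step 9: thread A executes A3 (x = x * -1). Shared: x=-42. PCs: A@3 B@4 C@2
Step 10: thread C executes C3 (x = x - 3). Shared: x=-45. PCs: A@3 B@4 C@3

Answer: x=-45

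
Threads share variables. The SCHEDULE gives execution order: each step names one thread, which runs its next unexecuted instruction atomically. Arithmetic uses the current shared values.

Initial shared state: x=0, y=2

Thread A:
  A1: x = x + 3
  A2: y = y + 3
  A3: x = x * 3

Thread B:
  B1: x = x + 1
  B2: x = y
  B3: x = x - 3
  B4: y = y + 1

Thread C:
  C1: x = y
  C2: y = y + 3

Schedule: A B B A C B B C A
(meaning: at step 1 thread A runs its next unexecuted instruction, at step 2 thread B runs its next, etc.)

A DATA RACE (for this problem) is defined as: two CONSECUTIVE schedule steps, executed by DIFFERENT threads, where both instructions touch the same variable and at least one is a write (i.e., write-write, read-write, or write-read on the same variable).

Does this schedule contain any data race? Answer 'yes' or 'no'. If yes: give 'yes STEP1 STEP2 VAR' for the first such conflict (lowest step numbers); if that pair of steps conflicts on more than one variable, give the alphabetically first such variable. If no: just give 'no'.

Steps 1,2: A(x = x + 3) vs B(x = x + 1). RACE on x (W-W).
Steps 2,3: same thread (B). No race.
Steps 3,4: B(x = y) vs A(y = y + 3). RACE on y (R-W).
Steps 4,5: A(y = y + 3) vs C(x = y). RACE on y (W-R).
Steps 5,6: C(x = y) vs B(x = x - 3). RACE on x (W-W).
Steps 6,7: same thread (B). No race.
Steps 7,8: B(y = y + 1) vs C(y = y + 3). RACE on y (W-W).
Steps 8,9: C(r=y,w=y) vs A(r=x,w=x). No conflict.
First conflict at steps 1,2.

Answer: yes 1 2 x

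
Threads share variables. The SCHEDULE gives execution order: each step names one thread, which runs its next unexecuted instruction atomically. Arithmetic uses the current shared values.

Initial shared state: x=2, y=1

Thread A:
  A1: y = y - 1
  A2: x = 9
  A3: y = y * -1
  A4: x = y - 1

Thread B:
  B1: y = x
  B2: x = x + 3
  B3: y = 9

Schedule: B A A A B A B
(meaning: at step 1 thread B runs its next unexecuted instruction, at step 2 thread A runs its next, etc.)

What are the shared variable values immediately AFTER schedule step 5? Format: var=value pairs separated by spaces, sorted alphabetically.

Answer: x=12 y=-1

Derivation:
Step 1: thread B executes B1 (y = x). Shared: x=2 y=2. PCs: A@0 B@1
Step 2: thread A executes A1 (y = y - 1). Shared: x=2 y=1. PCs: A@1 B@1
Step 3: thread A executes A2 (x = 9). Shared: x=9 y=1. PCs: A@2 B@1
Step 4: thread A executes A3 (y = y * -1). Shared: x=9 y=-1. PCs: A@3 B@1
Step 5: thread B executes B2 (x = x + 3). Shared: x=12 y=-1. PCs: A@3 B@2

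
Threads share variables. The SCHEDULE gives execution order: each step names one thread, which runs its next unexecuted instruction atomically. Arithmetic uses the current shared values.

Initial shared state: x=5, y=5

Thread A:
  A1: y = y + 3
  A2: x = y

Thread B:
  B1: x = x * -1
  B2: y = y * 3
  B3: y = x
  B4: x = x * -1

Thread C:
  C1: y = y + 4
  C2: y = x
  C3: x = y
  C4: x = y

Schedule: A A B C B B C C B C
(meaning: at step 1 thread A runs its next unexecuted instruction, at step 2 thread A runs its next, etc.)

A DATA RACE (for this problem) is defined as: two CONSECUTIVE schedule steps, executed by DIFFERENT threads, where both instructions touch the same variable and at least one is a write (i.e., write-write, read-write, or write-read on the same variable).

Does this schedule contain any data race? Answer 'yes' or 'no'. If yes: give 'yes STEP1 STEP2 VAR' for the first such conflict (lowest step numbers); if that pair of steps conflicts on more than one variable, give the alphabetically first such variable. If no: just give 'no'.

Answer: yes 2 3 x

Derivation:
Steps 1,2: same thread (A). No race.
Steps 2,3: A(x = y) vs B(x = x * -1). RACE on x (W-W).
Steps 3,4: B(r=x,w=x) vs C(r=y,w=y). No conflict.
Steps 4,5: C(y = y + 4) vs B(y = y * 3). RACE on y (W-W).
Steps 5,6: same thread (B). No race.
Steps 6,7: B(y = x) vs C(y = x). RACE on y (W-W).
Steps 7,8: same thread (C). No race.
Steps 8,9: C(x = y) vs B(x = x * -1). RACE on x (W-W).
Steps 9,10: B(x = x * -1) vs C(x = y). RACE on x (W-W).
First conflict at steps 2,3.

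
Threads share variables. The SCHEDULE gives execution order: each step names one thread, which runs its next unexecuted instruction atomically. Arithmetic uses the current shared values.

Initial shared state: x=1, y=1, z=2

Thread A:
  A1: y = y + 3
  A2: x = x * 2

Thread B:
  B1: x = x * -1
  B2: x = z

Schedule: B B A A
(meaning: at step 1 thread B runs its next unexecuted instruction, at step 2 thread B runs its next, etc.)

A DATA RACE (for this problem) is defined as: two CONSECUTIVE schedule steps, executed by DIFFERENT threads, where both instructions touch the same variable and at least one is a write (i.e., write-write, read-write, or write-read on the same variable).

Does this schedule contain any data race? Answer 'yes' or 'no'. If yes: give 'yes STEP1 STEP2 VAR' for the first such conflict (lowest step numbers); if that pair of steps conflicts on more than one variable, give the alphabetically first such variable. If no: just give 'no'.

Answer: no

Derivation:
Steps 1,2: same thread (B). No race.
Steps 2,3: B(r=z,w=x) vs A(r=y,w=y). No conflict.
Steps 3,4: same thread (A). No race.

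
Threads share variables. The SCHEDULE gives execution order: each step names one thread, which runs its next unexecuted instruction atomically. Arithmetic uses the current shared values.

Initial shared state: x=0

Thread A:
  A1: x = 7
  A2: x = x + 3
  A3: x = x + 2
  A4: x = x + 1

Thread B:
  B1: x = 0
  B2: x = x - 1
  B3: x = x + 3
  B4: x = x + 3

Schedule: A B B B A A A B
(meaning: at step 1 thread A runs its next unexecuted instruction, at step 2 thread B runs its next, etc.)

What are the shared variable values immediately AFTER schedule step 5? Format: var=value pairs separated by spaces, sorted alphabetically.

Answer: x=5

Derivation:
Step 1: thread A executes A1 (x = 7). Shared: x=7. PCs: A@1 B@0
Step 2: thread B executes B1 (x = 0). Shared: x=0. PCs: A@1 B@1
Step 3: thread B executes B2 (x = x - 1). Shared: x=-1. PCs: A@1 B@2
Step 4: thread B executes B3 (x = x + 3). Shared: x=2. PCs: A@1 B@3
Step 5: thread A executes A2 (x = x + 3). Shared: x=5. PCs: A@2 B@3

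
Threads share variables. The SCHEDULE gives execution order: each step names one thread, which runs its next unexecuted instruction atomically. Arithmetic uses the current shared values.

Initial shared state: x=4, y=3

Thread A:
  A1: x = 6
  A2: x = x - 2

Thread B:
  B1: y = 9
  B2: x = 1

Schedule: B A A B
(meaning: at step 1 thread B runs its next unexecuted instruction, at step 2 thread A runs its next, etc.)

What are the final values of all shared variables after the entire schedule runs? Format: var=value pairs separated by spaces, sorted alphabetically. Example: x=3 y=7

Answer: x=1 y=9

Derivation:
Step 1: thread B executes B1 (y = 9). Shared: x=4 y=9. PCs: A@0 B@1
Step 2: thread A executes A1 (x = 6). Shared: x=6 y=9. PCs: A@1 B@1
Step 3: thread A executes A2 (x = x - 2). Shared: x=4 y=9. PCs: A@2 B@1
Step 4: thread B executes B2 (x = 1). Shared: x=1 y=9. PCs: A@2 B@2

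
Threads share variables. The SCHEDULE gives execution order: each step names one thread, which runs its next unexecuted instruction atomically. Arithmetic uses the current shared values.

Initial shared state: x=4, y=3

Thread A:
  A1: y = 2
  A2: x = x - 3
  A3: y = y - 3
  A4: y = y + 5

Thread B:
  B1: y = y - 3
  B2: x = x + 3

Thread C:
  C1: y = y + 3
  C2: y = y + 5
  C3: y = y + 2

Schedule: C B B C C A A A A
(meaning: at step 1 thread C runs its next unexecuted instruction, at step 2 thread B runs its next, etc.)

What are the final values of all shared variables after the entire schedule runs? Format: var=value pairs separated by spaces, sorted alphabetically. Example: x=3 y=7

Step 1: thread C executes C1 (y = y + 3). Shared: x=4 y=6. PCs: A@0 B@0 C@1
Step 2: thread B executes B1 (y = y - 3). Shared: x=4 y=3. PCs: A@0 B@1 C@1
Step 3: thread B executes B2 (x = x + 3). Shared: x=7 y=3. PCs: A@0 B@2 C@1
Step 4: thread C executes C2 (y = y + 5). Shared: x=7 y=8. PCs: A@0 B@2 C@2
Step 5: thread C executes C3 (y = y + 2). Shared: x=7 y=10. PCs: A@0 B@2 C@3
Step 6: thread A executes A1 (y = 2). Shared: x=7 y=2. PCs: A@1 B@2 C@3
Step 7: thread A executes A2 (x = x - 3). Shared: x=4 y=2. PCs: A@2 B@2 C@3
Step 8: thread A executes A3 (y = y - 3). Shared: x=4 y=-1. PCs: A@3 B@2 C@3
Step 9: thread A executes A4 (y = y + 5). Shared: x=4 y=4. PCs: A@4 B@2 C@3

Answer: x=4 y=4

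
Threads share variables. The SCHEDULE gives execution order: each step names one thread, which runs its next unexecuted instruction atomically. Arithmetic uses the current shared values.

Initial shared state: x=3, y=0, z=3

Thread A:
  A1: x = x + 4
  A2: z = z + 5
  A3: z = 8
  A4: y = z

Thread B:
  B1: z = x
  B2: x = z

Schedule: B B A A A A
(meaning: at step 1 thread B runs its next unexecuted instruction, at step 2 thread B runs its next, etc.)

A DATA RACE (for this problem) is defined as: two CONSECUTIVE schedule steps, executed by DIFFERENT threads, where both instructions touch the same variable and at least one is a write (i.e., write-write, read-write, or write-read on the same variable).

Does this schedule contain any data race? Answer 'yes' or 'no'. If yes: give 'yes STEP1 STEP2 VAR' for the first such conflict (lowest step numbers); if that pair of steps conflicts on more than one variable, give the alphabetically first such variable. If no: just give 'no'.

Answer: yes 2 3 x

Derivation:
Steps 1,2: same thread (B). No race.
Steps 2,3: B(x = z) vs A(x = x + 4). RACE on x (W-W).
Steps 3,4: same thread (A). No race.
Steps 4,5: same thread (A). No race.
Steps 5,6: same thread (A). No race.
First conflict at steps 2,3.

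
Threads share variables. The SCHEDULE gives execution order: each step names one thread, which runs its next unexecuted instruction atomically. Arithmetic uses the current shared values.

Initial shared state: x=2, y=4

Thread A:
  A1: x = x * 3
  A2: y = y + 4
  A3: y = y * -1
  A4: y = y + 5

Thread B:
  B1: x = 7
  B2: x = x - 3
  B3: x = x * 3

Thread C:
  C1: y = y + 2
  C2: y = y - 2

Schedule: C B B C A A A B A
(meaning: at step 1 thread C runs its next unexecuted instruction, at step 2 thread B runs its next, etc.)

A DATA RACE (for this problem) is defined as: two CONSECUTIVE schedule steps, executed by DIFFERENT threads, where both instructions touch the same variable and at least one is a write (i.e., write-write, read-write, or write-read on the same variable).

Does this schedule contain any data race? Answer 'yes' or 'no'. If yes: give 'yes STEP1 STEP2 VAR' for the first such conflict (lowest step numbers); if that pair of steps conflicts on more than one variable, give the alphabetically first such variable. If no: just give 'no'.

Steps 1,2: C(r=y,w=y) vs B(r=-,w=x). No conflict.
Steps 2,3: same thread (B). No race.
Steps 3,4: B(r=x,w=x) vs C(r=y,w=y). No conflict.
Steps 4,5: C(r=y,w=y) vs A(r=x,w=x). No conflict.
Steps 5,6: same thread (A). No race.
Steps 6,7: same thread (A). No race.
Steps 7,8: A(r=y,w=y) vs B(r=x,w=x). No conflict.
Steps 8,9: B(r=x,w=x) vs A(r=y,w=y). No conflict.

Answer: no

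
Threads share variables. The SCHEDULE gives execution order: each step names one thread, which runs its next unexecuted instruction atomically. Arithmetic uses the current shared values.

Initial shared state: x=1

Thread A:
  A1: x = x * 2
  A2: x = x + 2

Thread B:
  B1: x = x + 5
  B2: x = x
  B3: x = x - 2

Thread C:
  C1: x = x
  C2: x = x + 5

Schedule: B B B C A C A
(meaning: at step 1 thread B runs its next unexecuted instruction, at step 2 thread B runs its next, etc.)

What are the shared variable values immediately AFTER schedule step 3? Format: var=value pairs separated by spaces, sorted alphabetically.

Answer: x=4

Derivation:
Step 1: thread B executes B1 (x = x + 5). Shared: x=6. PCs: A@0 B@1 C@0
Step 2: thread B executes B2 (x = x). Shared: x=6. PCs: A@0 B@2 C@0
Step 3: thread B executes B3 (x = x - 2). Shared: x=4. PCs: A@0 B@3 C@0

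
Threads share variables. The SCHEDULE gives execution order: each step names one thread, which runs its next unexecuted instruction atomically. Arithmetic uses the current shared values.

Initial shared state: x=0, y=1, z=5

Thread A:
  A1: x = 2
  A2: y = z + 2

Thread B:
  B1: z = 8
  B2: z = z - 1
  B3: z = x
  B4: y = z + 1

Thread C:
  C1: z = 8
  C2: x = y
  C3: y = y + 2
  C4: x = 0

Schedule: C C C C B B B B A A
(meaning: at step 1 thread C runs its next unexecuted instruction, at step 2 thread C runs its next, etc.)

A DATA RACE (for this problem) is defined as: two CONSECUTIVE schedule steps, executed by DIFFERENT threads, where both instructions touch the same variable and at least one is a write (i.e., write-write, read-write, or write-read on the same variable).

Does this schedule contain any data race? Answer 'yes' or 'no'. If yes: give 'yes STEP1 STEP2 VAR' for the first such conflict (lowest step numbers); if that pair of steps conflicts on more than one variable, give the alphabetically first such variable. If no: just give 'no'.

Steps 1,2: same thread (C). No race.
Steps 2,3: same thread (C). No race.
Steps 3,4: same thread (C). No race.
Steps 4,5: C(r=-,w=x) vs B(r=-,w=z). No conflict.
Steps 5,6: same thread (B). No race.
Steps 6,7: same thread (B). No race.
Steps 7,8: same thread (B). No race.
Steps 8,9: B(r=z,w=y) vs A(r=-,w=x). No conflict.
Steps 9,10: same thread (A). No race.

Answer: no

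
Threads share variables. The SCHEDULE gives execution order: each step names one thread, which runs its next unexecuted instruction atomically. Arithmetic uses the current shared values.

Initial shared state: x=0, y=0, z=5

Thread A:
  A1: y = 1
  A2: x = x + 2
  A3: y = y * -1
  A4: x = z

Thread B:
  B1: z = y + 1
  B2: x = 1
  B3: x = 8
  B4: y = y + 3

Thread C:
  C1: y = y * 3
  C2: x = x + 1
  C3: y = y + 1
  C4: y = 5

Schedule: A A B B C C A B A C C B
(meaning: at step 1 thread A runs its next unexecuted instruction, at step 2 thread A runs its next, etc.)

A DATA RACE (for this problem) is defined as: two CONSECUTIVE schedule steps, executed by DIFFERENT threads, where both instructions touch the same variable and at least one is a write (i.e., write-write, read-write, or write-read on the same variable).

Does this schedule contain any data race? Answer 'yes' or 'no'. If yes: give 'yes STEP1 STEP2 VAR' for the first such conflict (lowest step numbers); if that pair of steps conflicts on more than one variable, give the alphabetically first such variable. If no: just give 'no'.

Answer: yes 8 9 x

Derivation:
Steps 1,2: same thread (A). No race.
Steps 2,3: A(r=x,w=x) vs B(r=y,w=z). No conflict.
Steps 3,4: same thread (B). No race.
Steps 4,5: B(r=-,w=x) vs C(r=y,w=y). No conflict.
Steps 5,6: same thread (C). No race.
Steps 6,7: C(r=x,w=x) vs A(r=y,w=y). No conflict.
Steps 7,8: A(r=y,w=y) vs B(r=-,w=x). No conflict.
Steps 8,9: B(x = 8) vs A(x = z). RACE on x (W-W).
Steps 9,10: A(r=z,w=x) vs C(r=y,w=y). No conflict.
Steps 10,11: same thread (C). No race.
Steps 11,12: C(y = 5) vs B(y = y + 3). RACE on y (W-W).
First conflict at steps 8,9.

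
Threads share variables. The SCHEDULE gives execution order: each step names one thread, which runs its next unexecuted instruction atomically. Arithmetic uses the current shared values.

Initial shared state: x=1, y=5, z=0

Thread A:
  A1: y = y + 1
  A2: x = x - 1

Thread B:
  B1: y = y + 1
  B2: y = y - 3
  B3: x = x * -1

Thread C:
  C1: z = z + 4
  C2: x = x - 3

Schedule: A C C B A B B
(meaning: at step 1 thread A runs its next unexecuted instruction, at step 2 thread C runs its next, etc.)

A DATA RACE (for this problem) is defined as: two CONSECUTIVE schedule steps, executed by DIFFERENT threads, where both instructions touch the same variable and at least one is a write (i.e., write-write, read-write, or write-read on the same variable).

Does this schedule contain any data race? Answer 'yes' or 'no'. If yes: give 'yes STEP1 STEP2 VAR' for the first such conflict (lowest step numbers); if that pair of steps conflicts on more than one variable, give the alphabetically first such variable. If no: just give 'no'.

Answer: no

Derivation:
Steps 1,2: A(r=y,w=y) vs C(r=z,w=z). No conflict.
Steps 2,3: same thread (C). No race.
Steps 3,4: C(r=x,w=x) vs B(r=y,w=y). No conflict.
Steps 4,5: B(r=y,w=y) vs A(r=x,w=x). No conflict.
Steps 5,6: A(r=x,w=x) vs B(r=y,w=y). No conflict.
Steps 6,7: same thread (B). No race.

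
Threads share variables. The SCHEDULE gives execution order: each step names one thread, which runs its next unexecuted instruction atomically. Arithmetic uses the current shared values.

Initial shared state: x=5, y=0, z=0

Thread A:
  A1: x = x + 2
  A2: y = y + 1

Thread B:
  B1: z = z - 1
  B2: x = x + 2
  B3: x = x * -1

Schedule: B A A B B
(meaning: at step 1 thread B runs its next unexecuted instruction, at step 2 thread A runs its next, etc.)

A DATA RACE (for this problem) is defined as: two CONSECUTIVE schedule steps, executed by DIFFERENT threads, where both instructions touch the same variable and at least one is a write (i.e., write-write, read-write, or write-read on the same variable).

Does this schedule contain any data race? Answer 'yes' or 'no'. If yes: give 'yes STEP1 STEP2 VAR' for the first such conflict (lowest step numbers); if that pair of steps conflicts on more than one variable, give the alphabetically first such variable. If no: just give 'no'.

Answer: no

Derivation:
Steps 1,2: B(r=z,w=z) vs A(r=x,w=x). No conflict.
Steps 2,3: same thread (A). No race.
Steps 3,4: A(r=y,w=y) vs B(r=x,w=x). No conflict.
Steps 4,5: same thread (B). No race.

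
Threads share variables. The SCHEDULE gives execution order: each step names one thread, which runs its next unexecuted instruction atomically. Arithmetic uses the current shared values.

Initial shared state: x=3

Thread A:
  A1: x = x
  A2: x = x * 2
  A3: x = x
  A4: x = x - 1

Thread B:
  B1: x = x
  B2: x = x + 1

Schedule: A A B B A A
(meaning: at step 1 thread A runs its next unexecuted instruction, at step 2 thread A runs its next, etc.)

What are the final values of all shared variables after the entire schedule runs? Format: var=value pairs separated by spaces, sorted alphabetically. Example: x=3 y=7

Answer: x=6

Derivation:
Step 1: thread A executes A1 (x = x). Shared: x=3. PCs: A@1 B@0
Step 2: thread A executes A2 (x = x * 2). Shared: x=6. PCs: A@2 B@0
Step 3: thread B executes B1 (x = x). Shared: x=6. PCs: A@2 B@1
Step 4: thread B executes B2 (x = x + 1). Shared: x=7. PCs: A@2 B@2
Step 5: thread A executes A3 (x = x). Shared: x=7. PCs: A@3 B@2
Step 6: thread A executes A4 (x = x - 1). Shared: x=6. PCs: A@4 B@2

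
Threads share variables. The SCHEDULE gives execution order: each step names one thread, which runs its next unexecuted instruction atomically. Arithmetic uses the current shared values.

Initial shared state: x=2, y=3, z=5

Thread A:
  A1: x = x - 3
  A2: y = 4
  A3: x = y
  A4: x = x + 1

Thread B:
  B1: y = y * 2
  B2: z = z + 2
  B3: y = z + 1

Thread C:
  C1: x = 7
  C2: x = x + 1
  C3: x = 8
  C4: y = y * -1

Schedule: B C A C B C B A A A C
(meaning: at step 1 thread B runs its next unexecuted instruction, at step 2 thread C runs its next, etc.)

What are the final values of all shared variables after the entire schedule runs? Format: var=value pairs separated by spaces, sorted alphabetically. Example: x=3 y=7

Answer: x=5 y=-4 z=7

Derivation:
Step 1: thread B executes B1 (y = y * 2). Shared: x=2 y=6 z=5. PCs: A@0 B@1 C@0
Step 2: thread C executes C1 (x = 7). Shared: x=7 y=6 z=5. PCs: A@0 B@1 C@1
Step 3: thread A executes A1 (x = x - 3). Shared: x=4 y=6 z=5. PCs: A@1 B@1 C@1
Step 4: thread C executes C2 (x = x + 1). Shared: x=5 y=6 z=5. PCs: A@1 B@1 C@2
Step 5: thread B executes B2 (z = z + 2). Shared: x=5 y=6 z=7. PCs: A@1 B@2 C@2
Step 6: thread C executes C3 (x = 8). Shared: x=8 y=6 z=7. PCs: A@1 B@2 C@3
Step 7: thread B executes B3 (y = z + 1). Shared: x=8 y=8 z=7. PCs: A@1 B@3 C@3
Step 8: thread A executes A2 (y = 4). Shared: x=8 y=4 z=7. PCs: A@2 B@3 C@3
Step 9: thread A executes A3 (x = y). Shared: x=4 y=4 z=7. PCs: A@3 B@3 C@3
Step 10: thread A executes A4 (x = x + 1). Shared: x=5 y=4 z=7. PCs: A@4 B@3 C@3
Step 11: thread C executes C4 (y = y * -1). Shared: x=5 y=-4 z=7. PCs: A@4 B@3 C@4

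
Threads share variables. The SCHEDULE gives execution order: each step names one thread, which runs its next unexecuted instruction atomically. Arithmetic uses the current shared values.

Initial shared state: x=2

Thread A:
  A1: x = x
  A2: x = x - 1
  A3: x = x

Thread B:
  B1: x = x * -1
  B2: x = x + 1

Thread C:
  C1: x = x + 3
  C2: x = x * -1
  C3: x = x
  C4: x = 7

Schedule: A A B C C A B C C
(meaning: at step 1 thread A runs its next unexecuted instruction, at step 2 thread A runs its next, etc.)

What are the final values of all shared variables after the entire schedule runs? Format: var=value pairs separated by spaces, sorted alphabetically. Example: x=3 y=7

Step 1: thread A executes A1 (x = x). Shared: x=2. PCs: A@1 B@0 C@0
Step 2: thread A executes A2 (x = x - 1). Shared: x=1. PCs: A@2 B@0 C@0
Step 3: thread B executes B1 (x = x * -1). Shared: x=-1. PCs: A@2 B@1 C@0
Step 4: thread C executes C1 (x = x + 3). Shared: x=2. PCs: A@2 B@1 C@1
Step 5: thread C executes C2 (x = x * -1). Shared: x=-2. PCs: A@2 B@1 C@2
Step 6: thread A executes A3 (x = x). Shared: x=-2. PCs: A@3 B@1 C@2
Step 7: thread B executes B2 (x = x + 1). Shared: x=-1. PCs: A@3 B@2 C@2
Step 8: thread C executes C3 (x = x). Shared: x=-1. PCs: A@3 B@2 C@3
Step 9: thread C executes C4 (x = 7). Shared: x=7. PCs: A@3 B@2 C@4

Answer: x=7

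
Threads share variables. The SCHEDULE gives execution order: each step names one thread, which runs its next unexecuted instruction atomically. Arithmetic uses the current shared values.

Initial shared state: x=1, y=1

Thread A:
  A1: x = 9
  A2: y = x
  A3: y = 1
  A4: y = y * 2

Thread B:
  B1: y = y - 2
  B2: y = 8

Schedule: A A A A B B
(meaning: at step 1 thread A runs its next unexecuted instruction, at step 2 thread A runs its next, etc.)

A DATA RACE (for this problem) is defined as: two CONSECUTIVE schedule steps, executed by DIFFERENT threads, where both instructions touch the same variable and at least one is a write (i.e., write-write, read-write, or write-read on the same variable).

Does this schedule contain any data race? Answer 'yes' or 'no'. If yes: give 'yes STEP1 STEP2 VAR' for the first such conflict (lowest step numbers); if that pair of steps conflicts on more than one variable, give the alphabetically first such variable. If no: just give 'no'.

Answer: yes 4 5 y

Derivation:
Steps 1,2: same thread (A). No race.
Steps 2,3: same thread (A). No race.
Steps 3,4: same thread (A). No race.
Steps 4,5: A(y = y * 2) vs B(y = y - 2). RACE on y (W-W).
Steps 5,6: same thread (B). No race.
First conflict at steps 4,5.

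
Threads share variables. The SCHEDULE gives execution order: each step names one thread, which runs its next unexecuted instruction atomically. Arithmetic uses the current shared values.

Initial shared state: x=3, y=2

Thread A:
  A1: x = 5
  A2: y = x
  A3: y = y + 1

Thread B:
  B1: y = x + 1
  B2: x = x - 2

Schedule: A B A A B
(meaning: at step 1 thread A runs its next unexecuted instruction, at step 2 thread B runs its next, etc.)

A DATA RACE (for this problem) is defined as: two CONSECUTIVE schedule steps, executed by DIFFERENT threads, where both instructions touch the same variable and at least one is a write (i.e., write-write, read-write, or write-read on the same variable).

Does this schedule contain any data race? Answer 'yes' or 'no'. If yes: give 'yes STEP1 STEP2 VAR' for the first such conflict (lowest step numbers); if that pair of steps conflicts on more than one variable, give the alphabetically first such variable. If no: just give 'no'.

Answer: yes 1 2 x

Derivation:
Steps 1,2: A(x = 5) vs B(y = x + 1). RACE on x (W-R).
Steps 2,3: B(y = x + 1) vs A(y = x). RACE on y (W-W).
Steps 3,4: same thread (A). No race.
Steps 4,5: A(r=y,w=y) vs B(r=x,w=x). No conflict.
First conflict at steps 1,2.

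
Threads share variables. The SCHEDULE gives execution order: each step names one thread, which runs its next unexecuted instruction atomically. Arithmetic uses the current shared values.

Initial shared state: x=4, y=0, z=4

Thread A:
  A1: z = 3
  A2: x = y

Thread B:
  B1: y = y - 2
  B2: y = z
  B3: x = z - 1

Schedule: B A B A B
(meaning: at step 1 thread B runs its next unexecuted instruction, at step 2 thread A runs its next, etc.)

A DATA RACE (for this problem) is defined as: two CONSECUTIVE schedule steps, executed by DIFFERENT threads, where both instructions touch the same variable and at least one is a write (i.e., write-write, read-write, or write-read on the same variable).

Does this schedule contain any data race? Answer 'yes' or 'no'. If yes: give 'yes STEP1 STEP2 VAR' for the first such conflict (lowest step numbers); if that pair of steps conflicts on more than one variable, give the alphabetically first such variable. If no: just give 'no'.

Steps 1,2: B(r=y,w=y) vs A(r=-,w=z). No conflict.
Steps 2,3: A(z = 3) vs B(y = z). RACE on z (W-R).
Steps 3,4: B(y = z) vs A(x = y). RACE on y (W-R).
Steps 4,5: A(x = y) vs B(x = z - 1). RACE on x (W-W).
First conflict at steps 2,3.

Answer: yes 2 3 z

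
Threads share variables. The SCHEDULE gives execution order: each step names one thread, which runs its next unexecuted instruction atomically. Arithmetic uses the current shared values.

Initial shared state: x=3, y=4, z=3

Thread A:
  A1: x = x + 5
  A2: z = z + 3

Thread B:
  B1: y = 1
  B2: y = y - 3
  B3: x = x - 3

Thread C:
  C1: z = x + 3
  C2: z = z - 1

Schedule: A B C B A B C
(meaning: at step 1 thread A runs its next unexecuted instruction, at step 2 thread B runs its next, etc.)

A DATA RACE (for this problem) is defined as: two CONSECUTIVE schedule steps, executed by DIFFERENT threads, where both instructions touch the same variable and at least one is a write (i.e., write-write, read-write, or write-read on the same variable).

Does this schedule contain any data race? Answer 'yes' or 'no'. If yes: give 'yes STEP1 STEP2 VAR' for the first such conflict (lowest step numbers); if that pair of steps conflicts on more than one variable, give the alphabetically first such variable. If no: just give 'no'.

Answer: no

Derivation:
Steps 1,2: A(r=x,w=x) vs B(r=-,w=y). No conflict.
Steps 2,3: B(r=-,w=y) vs C(r=x,w=z). No conflict.
Steps 3,4: C(r=x,w=z) vs B(r=y,w=y). No conflict.
Steps 4,5: B(r=y,w=y) vs A(r=z,w=z). No conflict.
Steps 5,6: A(r=z,w=z) vs B(r=x,w=x). No conflict.
Steps 6,7: B(r=x,w=x) vs C(r=z,w=z). No conflict.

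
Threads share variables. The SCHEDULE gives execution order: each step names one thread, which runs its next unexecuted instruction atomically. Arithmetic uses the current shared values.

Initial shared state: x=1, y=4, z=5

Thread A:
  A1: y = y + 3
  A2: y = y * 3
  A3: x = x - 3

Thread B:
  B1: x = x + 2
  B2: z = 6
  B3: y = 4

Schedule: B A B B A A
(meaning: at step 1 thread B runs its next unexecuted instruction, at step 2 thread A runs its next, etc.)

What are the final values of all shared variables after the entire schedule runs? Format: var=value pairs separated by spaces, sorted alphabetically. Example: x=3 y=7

Answer: x=0 y=12 z=6

Derivation:
Step 1: thread B executes B1 (x = x + 2). Shared: x=3 y=4 z=5. PCs: A@0 B@1
Step 2: thread A executes A1 (y = y + 3). Shared: x=3 y=7 z=5. PCs: A@1 B@1
Step 3: thread B executes B2 (z = 6). Shared: x=3 y=7 z=6. PCs: A@1 B@2
Step 4: thread B executes B3 (y = 4). Shared: x=3 y=4 z=6. PCs: A@1 B@3
Step 5: thread A executes A2 (y = y * 3). Shared: x=3 y=12 z=6. PCs: A@2 B@3
Step 6: thread A executes A3 (x = x - 3). Shared: x=0 y=12 z=6. PCs: A@3 B@3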